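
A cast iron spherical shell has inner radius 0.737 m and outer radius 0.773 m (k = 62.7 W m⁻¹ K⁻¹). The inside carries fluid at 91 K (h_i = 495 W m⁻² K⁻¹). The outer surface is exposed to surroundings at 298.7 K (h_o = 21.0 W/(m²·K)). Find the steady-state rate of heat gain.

Resistance network (inner→outer):
  R_conv,in = 1/(4πr²h) = 1/(4π·0.737²·495) = 2.960×10^-4 K/W
  R_cast iron = (1/0.737 − 1/0.773)/(4πk) = 0.06319/(4π·62.7) = 8.020×10^-5 K/W
  R_conv,out = 1/(4πr²h) = 1/(4π·0.773²·21.0) = 0.006342 K/W
ΣR = 2.960×10^-4 + 8.020×10^-5 + 0.006342 = 0.006718 K/W
Q = ΔT/ΣR = (91 K − 298.7 K)/0.006718 = -30900 W
(Negative Q ⇒ heat flows inward; heat gain = 30900 W.)

Q = 30.9 kW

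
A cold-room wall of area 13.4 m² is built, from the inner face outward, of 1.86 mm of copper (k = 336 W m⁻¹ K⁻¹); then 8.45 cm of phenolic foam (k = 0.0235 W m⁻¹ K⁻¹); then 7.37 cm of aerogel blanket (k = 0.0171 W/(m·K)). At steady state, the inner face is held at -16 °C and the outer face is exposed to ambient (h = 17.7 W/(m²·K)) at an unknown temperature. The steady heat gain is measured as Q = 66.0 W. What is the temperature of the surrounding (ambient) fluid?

T_out = 23.2 °C

Series resistances:
  R_copper = L/(kA) = 0.00186/(336·13.4) = 4.131×10^-7 K/W
  R_phenolic foam = L/(kA) = 0.0845/(0.0235·13.4) = 0.2683 K/W
  R_aerogel blanket = L/(kA) = 0.0737/(0.0171·13.4) = 0.3216 K/W
  R_conv,out = 1/(hA) = 1/(17.7·13.4) = 0.004216 K/W
ΣR = 0.5942 K/W
ΔT = Q·ΣR = 66.0 × 0.5942 = 39.22 K
Heat flows inward, so T_out = T_in + ΔT = -16 + 39.22 = 23.2 °C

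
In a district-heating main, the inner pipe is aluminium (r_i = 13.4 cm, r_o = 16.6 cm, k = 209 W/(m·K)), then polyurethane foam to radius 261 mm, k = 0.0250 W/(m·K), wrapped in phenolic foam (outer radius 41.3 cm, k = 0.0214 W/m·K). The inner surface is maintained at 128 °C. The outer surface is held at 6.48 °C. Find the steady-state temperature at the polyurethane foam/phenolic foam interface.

Treat each layer as a resistance in series:
  R'_aluminium = ln(0.166/0.134)/(2πk) = 0.2141/(2π·209) = 1.631×10^-4 m·K/W
  R'_polyurethane foam = ln(0.261/0.166)/(2πk) = 0.4525/(2π·0.0250) = 2.881 m·K/W
  R'_phenolic foam = ln(0.413/0.261)/(2πk) = 0.4589/(2π·0.0214) = 3.413 m·K/W
ΣR = 1.631×10^-4 + 2.881 + 3.413 = 6.294 m·K/W
Q' = ΔT/ΣR = (128 °C − 6.48 °C)/6.294 = 19.31 W/m
From the inner boundary to the polyurethane foam/phenolic foam interface, ΣR_partial = 2.881 m·K/W.
T_interface = T_in − Q'·ΣR_partial = 128 °C − (19.31)(2.881) = 72.4 °C

T = 72.4 °C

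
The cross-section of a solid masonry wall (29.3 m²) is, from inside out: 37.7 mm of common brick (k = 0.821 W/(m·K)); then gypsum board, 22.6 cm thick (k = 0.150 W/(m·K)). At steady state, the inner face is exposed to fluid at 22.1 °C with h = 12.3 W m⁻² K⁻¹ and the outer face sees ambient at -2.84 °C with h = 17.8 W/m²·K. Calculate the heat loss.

Q = 432 W

Resistance network (inner→outer):
  R_conv,in = 1/(hA) = 1/(12.3·29.3) = 0.002775 K/W
  R_common brick = L/(kA) = 0.0377/(0.821·29.3) = 0.001567 K/W
  R_gypsum board = L/(kA) = 0.226/(0.150·29.3) = 0.05142 K/W
  R_conv,out = 1/(hA) = 1/(17.8·29.3) = 0.001917 K/W
ΣR = 0.002775 + 0.001567 + 0.05142 + 0.001917 = 0.05768 K/W
Q = ΔT/ΣR = (22.1 °C − -2.84 °C)/0.05768 = 432 W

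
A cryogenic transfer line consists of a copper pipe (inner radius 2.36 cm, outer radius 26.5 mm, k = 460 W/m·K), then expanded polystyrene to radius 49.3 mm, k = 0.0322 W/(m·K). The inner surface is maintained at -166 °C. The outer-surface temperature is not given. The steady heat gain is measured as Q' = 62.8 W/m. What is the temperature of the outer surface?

T_out = 26.7 °C

Sum the resistances:
  R'_copper = ln(0.0265/0.0236)/(2πk) = 0.1159/(2π·460) = 4.010×10^-5 m·K/W
  R'_expanded polystyrene = ln(0.0493/0.0265)/(2πk) = 0.6208/(2π·0.0322) = 3.068 m·K/W
ΣR = 3.068 m·K/W
ΔT = Q'·ΣR = 62.8 × 3.068 = 192.7 K
Heat flows inward, so T_out = T_in + ΔT = -166 + 192.7 = 26.7 °C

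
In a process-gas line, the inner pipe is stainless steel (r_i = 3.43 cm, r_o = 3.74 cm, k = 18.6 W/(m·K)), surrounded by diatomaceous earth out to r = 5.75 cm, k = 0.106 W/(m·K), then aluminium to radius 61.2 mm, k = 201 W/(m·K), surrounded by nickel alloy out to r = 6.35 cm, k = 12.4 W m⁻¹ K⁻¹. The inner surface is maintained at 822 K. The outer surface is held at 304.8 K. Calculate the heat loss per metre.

Q' = 799 W/m

Treat each layer as a resistance in series:
  R'_stainless steel = ln(0.0374/0.0343)/(2πk) = 0.08653/(2π·18.6) = 7.404×10^-4 m·K/W
  R'_diatomaceous earth = ln(0.0575/0.0374)/(2πk) = 0.4301/(2π·0.106) = 0.6458 m·K/W
  R'_aluminium = ln(0.0612/0.0575)/(2πk) = 0.06236/(2π·201) = 4.938×10^-5 m·K/W
  R'_nickel alloy = ln(0.0635/0.0612)/(2πk) = 0.03689/(2π·12.4) = 4.735×10^-4 m·K/W
ΣR = 7.404×10^-4 + 0.6458 + 4.938×10^-5 + 4.735×10^-4 = 0.6471 m·K/W
Q' = ΔT/ΣR = (822 K − 304.8 K)/0.6471 = 799 W/m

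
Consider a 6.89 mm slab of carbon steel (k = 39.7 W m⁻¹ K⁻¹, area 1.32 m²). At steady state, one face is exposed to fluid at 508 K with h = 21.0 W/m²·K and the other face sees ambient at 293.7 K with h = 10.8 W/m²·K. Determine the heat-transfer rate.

Q = 2.01 kW

Treat each layer as a resistance in series:
  R_conv,in = 1/(hA) = 1/(21.0·1.32) = 0.03608 K/W
  R_carbon steel = L/(kA) = 0.00689/(39.7·1.32) = 1.315×10^-4 K/W
  R_conv,out = 1/(hA) = 1/(10.8·1.32) = 0.07015 K/W
ΣR = 0.03608 + 1.315×10^-4 + 0.07015 = 0.1064 K/W
Q = ΔT/ΣR = (508 K − 293.7 K)/0.1064 = 2010 W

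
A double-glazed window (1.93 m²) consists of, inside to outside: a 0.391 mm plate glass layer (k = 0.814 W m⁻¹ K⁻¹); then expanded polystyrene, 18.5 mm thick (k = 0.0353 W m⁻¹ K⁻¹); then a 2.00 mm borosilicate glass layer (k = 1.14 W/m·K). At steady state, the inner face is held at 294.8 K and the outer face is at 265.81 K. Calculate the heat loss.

Treat each layer as a resistance in series:
  R_plate glass = L/(kA) = 3.91×10^-4/(0.814·1.93) = 2.489×10^-4 K/W
  R_expanded polystyrene = L/(kA) = 0.0185/(0.0353·1.93) = 0.2715 K/W
  R_borosilicate glass = L/(kA) = 0.00200/(1.14·1.93) = 9.090×10^-4 K/W
ΣR = 2.489×10^-4 + 0.2715 + 9.090×10^-4 = 0.2727 K/W
Q = ΔT/ΣR = (294.8 K − 265.81 K)/0.2727 = 106 W

Q = 106 W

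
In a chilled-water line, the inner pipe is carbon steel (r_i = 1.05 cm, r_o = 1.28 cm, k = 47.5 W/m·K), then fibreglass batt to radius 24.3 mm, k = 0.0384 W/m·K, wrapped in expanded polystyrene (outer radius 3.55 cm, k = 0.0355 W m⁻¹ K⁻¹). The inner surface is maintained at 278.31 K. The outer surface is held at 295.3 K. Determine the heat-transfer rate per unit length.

Resistance network (inner→outer):
  R'_carbon steel = ln(0.0128/0.0105)/(2πk) = 0.1981/(2π·47.5) = 6.637×10^-4 m·K/W
  R'_fibreglass batt = ln(0.0243/0.0128)/(2πk) = 0.6410/(2π·0.0384) = 2.657 m·K/W
  R'_expanded polystyrene = ln(0.0355/0.0243)/(2πk) = 0.3791/(2π·0.0355) = 1.699 m·K/W
ΣR = 6.637×10^-4 + 2.657 + 1.699 = 4.357 m·K/W
Q' = ΔT/ΣR = (278.31 K − 295.3 K)/4.357 = -3.90 W/m
(Negative Q' ⇒ heat flows inward; heat gain = 3.90 W/m.)

Q' = 3.90 W/m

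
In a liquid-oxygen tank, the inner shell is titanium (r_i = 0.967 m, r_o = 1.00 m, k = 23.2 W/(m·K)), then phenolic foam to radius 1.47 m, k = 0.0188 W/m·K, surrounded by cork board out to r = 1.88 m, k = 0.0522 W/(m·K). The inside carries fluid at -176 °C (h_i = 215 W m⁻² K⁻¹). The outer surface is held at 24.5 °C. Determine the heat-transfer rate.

Resistance network (inner→outer):
  R_conv,in = 1/(4πr²h) = 1/(4π·0.967²·215) = 3.958×10^-4 K/W
  R_titanium = (1/0.967 − 1/1.00)/(4πk) = 0.03413/(4π·23.2) = 1.171×10^-4 K/W
  R_phenolic foam = (1/1.00 − 1/1.47)/(4πk) = 0.3197/(4π·0.0188) = 1.353 K/W
  R_cork board = (1/1.47 − 1/1.88)/(4πk) = 0.1484/(4π·0.0522) = 0.2262 K/W
ΣR = 3.958×10^-4 + 1.171×10^-4 + 1.353 + 0.2262 = 1.580 K/W
Q = ΔT/ΣR = (-176 °C − 24.5 °C)/1.580 = -127 W
(Negative Q ⇒ heat flows inward; heat gain = 127 W.)

Q = 127 W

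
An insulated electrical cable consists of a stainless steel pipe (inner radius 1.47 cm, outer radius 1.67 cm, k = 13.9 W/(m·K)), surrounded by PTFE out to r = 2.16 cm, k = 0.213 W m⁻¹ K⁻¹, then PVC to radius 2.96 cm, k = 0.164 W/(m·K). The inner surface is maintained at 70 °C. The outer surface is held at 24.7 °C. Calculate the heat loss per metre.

Treat each layer as a resistance in series:
  R'_stainless steel = ln(0.0167/0.0147)/(2πk) = 0.1276/(2π·13.9) = 0.001461 m·K/W
  R'_PTFE = ln(0.0216/0.0167)/(2πk) = 0.2573/(2π·0.213) = 0.1922 m·K/W
  R'_PVC = ln(0.0296/0.0216)/(2πk) = 0.3151/(2π·0.164) = 0.3058 m·K/W
ΣR = 0.001461 + 0.1922 + 0.3058 = 0.4995 m·K/W
Q' = ΔT/ΣR = (70 °C − 24.7 °C)/0.4995 = 90.7 W/m

Q' = 90.7 W/m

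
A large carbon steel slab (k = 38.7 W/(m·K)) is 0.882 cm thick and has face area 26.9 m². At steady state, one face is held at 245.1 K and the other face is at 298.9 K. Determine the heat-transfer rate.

Q = 6350 kW

Q = kA·ΔT/L = 38.7 × 26.9 × |245.1 K − 298.9 K| / 0.00882 = 6.35×10^6 W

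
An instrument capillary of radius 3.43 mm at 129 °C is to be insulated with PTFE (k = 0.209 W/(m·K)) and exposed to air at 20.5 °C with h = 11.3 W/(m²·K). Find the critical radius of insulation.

r_cr = 1.85 cm

For a cylinder, r_cr = k_ins/h = 0.209/11.3 = 0.0185 m = 1.85 cm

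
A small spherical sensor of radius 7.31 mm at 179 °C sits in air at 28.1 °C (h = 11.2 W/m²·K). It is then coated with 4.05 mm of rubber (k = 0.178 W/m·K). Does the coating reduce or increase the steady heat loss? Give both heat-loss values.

Critical radius for a sphere: r_cr = 2k/h = 0.0318 m = 3.18 cm.
Outer radius after coating: r₂ = 0.00731 + 0.00405 = 0.01136 m.
Since r₁ < r_cr and r₂ ≤ r_cr, the coating moves toward the maximum at r_cr — heat loss rises.
Bare: R = 1/(4πr₁²h) = 133.0 K/W; Q = 150.9/133.0 = 1.13 W.
Coated: R = R_cond + R_conv = 76.86 K/W; Q = 150.9/76.86 = 1.96 W.

increases: 1.13 → 1.96 W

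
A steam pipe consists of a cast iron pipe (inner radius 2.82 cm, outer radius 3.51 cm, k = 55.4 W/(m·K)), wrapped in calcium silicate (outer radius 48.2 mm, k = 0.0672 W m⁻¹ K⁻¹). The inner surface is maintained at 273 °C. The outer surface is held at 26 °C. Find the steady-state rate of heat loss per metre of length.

Q' = 329 W/m

Resistance network (inner→outer):
  R'_cast iron = ln(0.0351/0.0282)/(2πk) = 0.2189/(2π·55.4) = 6.288×10^-4 m·K/W
  R'_calcium silicate = ln(0.0482/0.0351)/(2πk) = 0.3172/(2π·0.0672) = 0.7511 m·K/W
ΣR = 6.288×10^-4 + 0.7511 = 0.7517 m·K/W
Q' = ΔT/ΣR = (273 °C − 26 °C)/0.7517 = 329 W/m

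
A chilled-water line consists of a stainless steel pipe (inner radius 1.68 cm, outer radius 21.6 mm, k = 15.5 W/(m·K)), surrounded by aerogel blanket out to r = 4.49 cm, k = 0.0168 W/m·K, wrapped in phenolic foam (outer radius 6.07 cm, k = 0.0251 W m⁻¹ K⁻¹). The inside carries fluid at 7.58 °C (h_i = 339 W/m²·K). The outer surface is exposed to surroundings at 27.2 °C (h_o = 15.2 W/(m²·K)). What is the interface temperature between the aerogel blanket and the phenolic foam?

T = 22.7 °C

Series thermal resistances, inner to outer:
  R'_conv,in = 1/(2πr h) = 1/(2π·0.0168·339) = 0.02795 m·K/W
  R'_stainless steel = ln(0.0216/0.0168)/(2πk) = 0.2513/(2π·15.5) = 0.002581 m·K/W
  R'_aerogel blanket = ln(0.0449/0.0216)/(2πk) = 0.7317/(2π·0.0168) = 6.932 m·K/W
  R'_phenolic foam = ln(0.0607/0.0449)/(2πk) = 0.3015/(2π·0.0251) = 1.912 m·K/W
  R'_conv,out = 1/(2πr h) = 1/(2π·0.0607·15.2) = 0.1725 m·K/W
ΣR = 0.02795 + 0.002581 + 6.932 + 1.912 + 0.1725 = 9.047 m·K/W
Q' = ΔT/ΣR = (7.58 °C − 27.2 °C)/9.047 = -2.169 W/m
From the inner boundary to the aerogel blanket/phenolic foam interface, ΣR_partial = 6.963 m·K/W.
T_interface = T_in − Q'·ΣR_partial = 7.58 °C − (-2.169)(6.963) = 22.7 °C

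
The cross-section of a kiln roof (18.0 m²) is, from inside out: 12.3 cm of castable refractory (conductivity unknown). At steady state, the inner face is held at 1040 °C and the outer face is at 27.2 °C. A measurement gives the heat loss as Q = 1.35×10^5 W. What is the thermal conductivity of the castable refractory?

k = 0.911 W/m·K

ΣR = ΔT/Q = |1040 − 27.2|/1.35×10^5 = 0.007502 K/W
L/(kA) = 0.007502 ⇒ k = 0.123/(0.007502·18.0) = 0.911 W/m·K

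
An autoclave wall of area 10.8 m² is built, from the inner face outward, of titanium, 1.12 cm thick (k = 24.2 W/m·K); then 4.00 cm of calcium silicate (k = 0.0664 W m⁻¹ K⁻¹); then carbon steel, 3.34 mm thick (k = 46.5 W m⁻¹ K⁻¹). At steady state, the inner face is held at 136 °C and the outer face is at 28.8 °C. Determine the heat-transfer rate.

Q = 1920 W

Treat each layer as a resistance in series:
  R_titanium = L/(kA) = 0.0112/(24.2·10.8) = 4.285×10^-5 K/W
  R_calcium silicate = L/(kA) = 0.0400/(0.0664·10.8) = 0.05578 K/W
  R_carbon steel = L/(kA) = 0.00334/(46.5·10.8) = 6.651×10^-6 K/W
ΣR = 4.285×10^-5 + 0.05578 + 6.651×10^-6 = 0.05583 K/W
Q = ΔT/ΣR = (136 °C − 28.8 °C)/0.05583 = 1920 W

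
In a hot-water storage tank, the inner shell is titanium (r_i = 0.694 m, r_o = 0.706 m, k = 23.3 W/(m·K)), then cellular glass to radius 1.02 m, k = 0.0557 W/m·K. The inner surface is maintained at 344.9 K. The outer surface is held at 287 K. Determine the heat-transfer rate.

Q = 92.9 W

Resistance network (inner→outer):
  R_titanium = (1/0.694 − 1/0.706)/(4πk) = 0.02449/(4π·23.3) = 8.365×10^-5 K/W
  R_cellular glass = (1/0.706 − 1/1.02)/(4πk) = 0.4360/(4π·0.0557) = 0.6230 K/W
ΣR = 8.365×10^-5 + 0.6230 = 0.6231 K/W
Q = ΔT/ΣR = (344.9 K − 287 K)/0.6231 = 92.9 W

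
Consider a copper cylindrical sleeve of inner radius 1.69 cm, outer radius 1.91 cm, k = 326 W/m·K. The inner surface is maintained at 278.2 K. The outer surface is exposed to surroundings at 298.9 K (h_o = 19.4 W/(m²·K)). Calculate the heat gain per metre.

Resistance network (inner→outer):
  R'_copper = ln(0.0191/0.0169)/(2πk) = 0.1224/(2π·326) = 5.974×10^-5 m·K/W
  R'_conv,out = 1/(2πr h) = 1/(2π·0.0191·19.4) = 0.4295 m·K/W
ΣR = 5.974×10^-5 + 0.4295 = 0.4296 m·K/W
Q' = ΔT/ΣR = (278.2 K − 298.9 K)/0.4296 = -48.2 W/m
(Negative Q' ⇒ heat flows inward; heat gain = 48.2 W/m.)

Q' = 48.2 W/m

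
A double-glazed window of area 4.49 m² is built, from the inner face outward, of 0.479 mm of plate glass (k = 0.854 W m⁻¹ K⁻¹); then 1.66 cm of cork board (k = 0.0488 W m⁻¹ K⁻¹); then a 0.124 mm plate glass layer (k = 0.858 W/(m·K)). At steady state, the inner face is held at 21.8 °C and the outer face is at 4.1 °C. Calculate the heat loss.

Q = 233 W

Treat each layer as a resistance in series:
  R_plate glass = L/(kA) = 4.79×10^-4/(0.854·4.49) = 1.249×10^-4 K/W
  R_cork board = L/(kA) = 0.0166/(0.0488·4.49) = 0.07576 K/W
  R_plate glass = L/(kA) = 1.24×10^-4/(0.858·4.49) = 3.219×10^-5 K/W
ΣR = 1.249×10^-4 + 0.07576 + 3.219×10^-5 = 0.07592 K/W
Q = ΔT/ΣR = (21.8 °C − 4.1 °C)/0.07592 = 233 W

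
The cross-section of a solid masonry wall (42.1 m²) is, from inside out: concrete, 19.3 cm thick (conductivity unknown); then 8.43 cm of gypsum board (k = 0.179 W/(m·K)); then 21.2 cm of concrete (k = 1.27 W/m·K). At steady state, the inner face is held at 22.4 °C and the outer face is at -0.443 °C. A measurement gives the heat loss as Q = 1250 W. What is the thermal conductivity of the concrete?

ΣR = ΔT/Q = |22.4 − -0.443|/1250 = 0.01827 K/W
Known resistances:
  R_gypsum board = L/(kA) = 0.0843/(0.179·42.1) = 0.01119 K/W
  R_concrete = L/(kA) = 0.212/(1.27·42.1) = 0.003965 K/W
R_concrete = ΣR − ΣR_known = 0.01827 − 0.01516 = 0.003110 K/W
L/(kA) = 0.003110 ⇒ k = 0.193/(0.003110·42.1) = 1.47 W/m·K

k = 1.47 W/m·K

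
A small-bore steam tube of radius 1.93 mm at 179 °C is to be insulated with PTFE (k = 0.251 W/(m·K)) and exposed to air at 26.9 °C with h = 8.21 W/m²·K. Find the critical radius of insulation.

For a cylinder, r_cr = k_ins/h = 0.251/8.21 = 0.0306 m = 3.06 cm

r_cr = 3.06 cm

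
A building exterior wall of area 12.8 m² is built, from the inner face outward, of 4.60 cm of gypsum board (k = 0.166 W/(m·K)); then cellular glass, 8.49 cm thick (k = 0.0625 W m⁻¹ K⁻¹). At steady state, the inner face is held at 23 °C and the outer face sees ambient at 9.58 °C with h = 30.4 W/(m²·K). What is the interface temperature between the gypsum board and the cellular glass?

Treat each layer as a resistance in series:
  R_gypsum board = L/(kA) = 0.0460/(0.166·12.8) = 0.02165 K/W
  R_cellular glass = L/(kA) = 0.0849/(0.0625·12.8) = 0.1061 K/W
  R_conv,out = 1/(hA) = 1/(30.4·12.8) = 0.002570 K/W
ΣR = 0.02165 + 0.1061 + 0.002570 = 0.1303 K/W
Q = ΔT/ΣR = (23 °C − 9.58 °C)/0.1303 = 103.0 W
From the inner boundary to the gypsum board/cellular glass interface, ΣR_partial = 0.02165 K/W.
T_interface = T_in − Q·ΣR_partial = 23 °C − (103.0)(0.02165) = 20.8 °C

T = 20.8 °C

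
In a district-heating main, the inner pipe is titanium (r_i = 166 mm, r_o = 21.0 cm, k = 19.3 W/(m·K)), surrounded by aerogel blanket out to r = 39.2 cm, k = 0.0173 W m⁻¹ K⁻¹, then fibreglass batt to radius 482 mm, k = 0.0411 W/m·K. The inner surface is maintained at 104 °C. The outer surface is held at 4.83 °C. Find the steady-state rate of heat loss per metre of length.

Q' = 15.2 W/m

Resistance network (inner→outer):
  R'_titanium = ln(0.210/0.166)/(2πk) = 0.2351/(2π·19.3) = 0.001939 m·K/W
  R'_aerogel blanket = ln(0.392/0.210)/(2πk) = 0.6242/(2π·0.0173) = 5.742 m·K/W
  R'_fibreglass batt = ln(0.482/0.392)/(2πk) = 0.2067/(2π·0.0411) = 0.8004 m·K/W
ΣR = 0.001939 + 5.742 + 0.8004 = 6.544 m·K/W
Q' = ΔT/ΣR = (104 °C − 4.83 °C)/6.544 = 15.2 W/m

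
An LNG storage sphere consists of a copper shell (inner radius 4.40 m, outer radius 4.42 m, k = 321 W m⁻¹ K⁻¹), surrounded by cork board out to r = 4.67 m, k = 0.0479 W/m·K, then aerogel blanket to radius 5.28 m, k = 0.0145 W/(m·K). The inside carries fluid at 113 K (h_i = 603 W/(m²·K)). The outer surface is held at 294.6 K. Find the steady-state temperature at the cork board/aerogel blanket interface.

T = 136 K

Resistance network (inner→outer):
  R_conv,in = 1/(4πr²h) = 1/(4π·4.40²·603) = 6.817×10^-6 K/W
  R_copper = (1/4.40 − 1/4.42)/(4πk) = 0.001028/(4π·321) = 2.549×10^-7 K/W
  R_cork board = (1/4.42 − 1/4.67)/(4πk) = 0.01211/(4π·0.0479) = 0.02012 K/W
  R_aerogel blanket = (1/4.67 − 1/5.28)/(4πk) = 0.02474/(4π·0.0145) = 0.1358 K/W
ΣR = 6.817×10^-6 + 2.549×10^-7 + 0.02012 + 0.1358 = 0.1559 K/W
Q = ΔT/ΣR = (113 K − 294.6 K)/0.1559 = -1165 W
From the inner boundary to the cork board/aerogel blanket interface, ΣR_partial = 0.02013 K/W.
T_interface = T_in − Q·ΣR_partial = 113 K − (-1165)(0.02013) = 136 K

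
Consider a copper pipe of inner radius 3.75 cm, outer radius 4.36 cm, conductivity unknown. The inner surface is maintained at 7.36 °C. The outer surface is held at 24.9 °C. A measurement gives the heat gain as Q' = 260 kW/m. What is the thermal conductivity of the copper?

ΣR = ΔT/Q' = |7.36 − 24.9|/2.60×10^5 = 6.746×10^-5 m·K/W
ln(r₂/r₁)/(2πk) = 6.746×10^-5 ⇒ k = 0.1507/(2π·6.746×10^-5) = 356 W/m·K

k = 356 W/m·K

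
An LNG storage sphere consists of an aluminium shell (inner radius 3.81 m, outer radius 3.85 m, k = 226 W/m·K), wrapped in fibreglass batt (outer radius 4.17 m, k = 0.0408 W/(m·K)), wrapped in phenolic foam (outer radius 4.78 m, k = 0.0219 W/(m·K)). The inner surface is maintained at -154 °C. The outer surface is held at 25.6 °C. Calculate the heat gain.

Q = 1200 W

Series thermal resistances, inner to outer:
  R_aluminium = (1/3.81 − 1/3.85)/(4πk) = 0.002727/(4π·226) = 9.602×10^-7 K/W
  R_fibreglass batt = (1/3.85 − 1/4.17)/(4πk) = 0.01993/(4π·0.0408) = 0.03888 K/W
  R_phenolic foam = (1/4.17 − 1/4.78)/(4πk) = 0.03060/(4π·0.0219) = 0.1112 K/W
ΣR = 9.602×10^-7 + 0.03888 + 0.1112 = 0.1501 K/W
Q = ΔT/ΣR = (-154 °C − 25.6 °C)/0.1501 = -1200 W
(Negative Q ⇒ heat flows inward; heat gain = 1200 W.)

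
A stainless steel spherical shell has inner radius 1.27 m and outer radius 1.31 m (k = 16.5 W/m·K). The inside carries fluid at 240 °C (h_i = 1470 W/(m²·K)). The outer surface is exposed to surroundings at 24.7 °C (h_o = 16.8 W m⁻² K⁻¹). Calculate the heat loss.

Q = 74000 W

Resistance network (inner→outer):
  R_conv,in = 1/(4πr²h) = 1/(4π·1.27²·1470) = 3.356×10^-5 K/W
  R_stainless steel = (1/1.27 − 1/1.31)/(4πk) = 0.02404/(4π·16.5) = 1.160×10^-4 K/W
  R_conv,out = 1/(4πr²h) = 1/(4π·1.31²·16.8) = 0.002760 K/W
ΣR = 3.356×10^-5 + 1.160×10^-4 + 0.002760 = 0.002910 K/W
Q = ΔT/ΣR = (240 °C − 24.7 °C)/0.002910 = 74000 W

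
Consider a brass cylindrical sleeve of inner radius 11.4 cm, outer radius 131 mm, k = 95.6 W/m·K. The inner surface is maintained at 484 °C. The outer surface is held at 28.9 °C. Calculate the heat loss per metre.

Q' = 2πk·ΔT/ln(r₂/r₁) = 2π × 95.6 × 455.1 / ln(0.131/0.114) = 1.97×10^6 W/m

Q' = 1970 kW/m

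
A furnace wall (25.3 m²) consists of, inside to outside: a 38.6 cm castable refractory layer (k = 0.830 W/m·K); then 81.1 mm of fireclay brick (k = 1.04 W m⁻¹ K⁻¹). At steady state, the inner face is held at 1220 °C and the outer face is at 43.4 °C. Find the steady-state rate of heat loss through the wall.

Series thermal resistances, inner to outer:
  R_castable refractory = L/(kA) = 0.386/(0.830·25.3) = 0.01838 K/W
  R_fireclay brick = L/(kA) = 0.0811/(1.04·25.3) = 0.003082 K/W
ΣR = 0.01838 + 0.003082 = 0.02146 K/W
Q = ΔT/ΣR = (1220 °C − 43.4 °C)/0.02146 = 54800 W

Q = 54800 W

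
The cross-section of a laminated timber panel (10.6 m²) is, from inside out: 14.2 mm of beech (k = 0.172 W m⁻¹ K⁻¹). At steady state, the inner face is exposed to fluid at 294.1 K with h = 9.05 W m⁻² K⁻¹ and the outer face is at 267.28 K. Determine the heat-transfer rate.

Q = 1470 W

Treat each layer as a resistance in series:
  R_conv,in = 1/(hA) = 1/(9.05·10.6) = 0.01042 K/W
  R_beech = L/(kA) = 0.0142/(0.172·10.6) = 0.007789 K/W
ΣR = 0.01042 + 0.007789 = 0.01821 K/W
Q = ΔT/ΣR = (294.1 K − 267.28 K)/0.01821 = 1470 W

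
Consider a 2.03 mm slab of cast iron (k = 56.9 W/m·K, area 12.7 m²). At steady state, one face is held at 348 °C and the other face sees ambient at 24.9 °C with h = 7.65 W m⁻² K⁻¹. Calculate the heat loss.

Q = 31400 W

Series thermal resistances, inner to outer:
  R_cast iron = L/(kA) = 0.00203/(56.9·12.7) = 2.809×10^-6 K/W
  R_conv,out = 1/(hA) = 1/(7.65·12.7) = 0.01029 K/W
ΣR = 2.809×10^-6 + 0.01029 = 0.01029 K/W
Q = ΔT/ΣR = (348 °C − 24.9 °C)/0.01029 = 31400 W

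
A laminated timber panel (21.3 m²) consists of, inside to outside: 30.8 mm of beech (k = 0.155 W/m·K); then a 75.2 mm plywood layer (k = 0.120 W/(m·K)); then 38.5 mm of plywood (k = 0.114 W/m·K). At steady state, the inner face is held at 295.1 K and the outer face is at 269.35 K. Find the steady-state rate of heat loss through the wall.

Q = 472 W

Treat each layer as a resistance in series:
  R_beech = L/(kA) = 0.0308/(0.155·21.3) = 0.009329 K/W
  R_plywood = L/(kA) = 0.0752/(0.120·21.3) = 0.02942 K/W
  R_plywood = L/(kA) = 0.0385/(0.114·21.3) = 0.01586 K/W
ΣR = 0.009329 + 0.02942 + 0.01586 = 0.05461 K/W
Q = ΔT/ΣR = (295.1 K − 269.35 K)/0.05461 = 472 W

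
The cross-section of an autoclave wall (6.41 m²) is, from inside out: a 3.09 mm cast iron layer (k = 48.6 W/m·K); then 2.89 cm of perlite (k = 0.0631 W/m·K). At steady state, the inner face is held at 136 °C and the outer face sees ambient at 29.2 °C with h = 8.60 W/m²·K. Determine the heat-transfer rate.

Q = 1190 W

Series thermal resistances, inner to outer:
  R_cast iron = L/(kA) = 0.00309/(48.6·6.41) = 9.919×10^-6 K/W
  R_perlite = L/(kA) = 0.0289/(0.0631·6.41) = 0.07145 K/W
  R_conv,out = 1/(hA) = 1/(8.60·6.41) = 0.01814 K/W
ΣR = 9.919×10^-6 + 0.07145 + 0.01814 = 0.08960 K/W
Q = ΔT/ΣR = (136 °C − 29.2 °C)/0.08960 = 1190 W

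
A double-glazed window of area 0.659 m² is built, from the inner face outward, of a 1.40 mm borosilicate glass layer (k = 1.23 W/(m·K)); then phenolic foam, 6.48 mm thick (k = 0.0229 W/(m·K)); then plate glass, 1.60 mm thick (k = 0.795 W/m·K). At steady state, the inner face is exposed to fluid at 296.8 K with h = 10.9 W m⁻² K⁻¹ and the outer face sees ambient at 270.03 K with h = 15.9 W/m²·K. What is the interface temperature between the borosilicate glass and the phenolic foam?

T = 291.2 K

Resistance network (inner→outer):
  R_conv,in = 1/(hA) = 1/(10.9·0.659) = 0.1392 K/W
  R_borosilicate glass = L/(kA) = 0.00140/(1.23·0.659) = 0.001727 K/W
  R_phenolic foam = L/(kA) = 0.00648/(0.0229·0.659) = 0.4294 K/W
  R_plate glass = L/(kA) = 0.00160/(0.795·0.659) = 0.003054 K/W
  R_conv,out = 1/(hA) = 1/(15.9·0.659) = 0.09544 K/W
ΣR = 0.1392 + 0.001727 + 0.4294 + 0.003054 + 0.09544 = 0.6688 K/W
Q = ΔT/ΣR = (296.8 K − 270.03 K)/0.6688 = 40.03 W
From the inner boundary to the borosilicate glass/phenolic foam interface, ΣR_partial = 0.1409 K/W.
T_interface = T_in − Q·ΣR_partial = 296.8 K − (40.03)(0.1409) = 291.2 K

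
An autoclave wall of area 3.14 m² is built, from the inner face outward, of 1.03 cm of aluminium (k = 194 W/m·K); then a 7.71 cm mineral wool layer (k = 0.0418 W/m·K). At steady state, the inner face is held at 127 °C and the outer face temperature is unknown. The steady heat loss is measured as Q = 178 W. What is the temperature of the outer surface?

Series resistances:
  R_aluminium = L/(kA) = 0.0103/(194·3.14) = 1.691×10^-5 K/W
  R_mineral wool = L/(kA) = 0.0771/(0.0418·3.14) = 0.5874 K/W
ΣR = 0.5874 K/W
ΔT = Q·ΣR = 178 × 0.5874 = 104.6 K
Heat flows outward, so T_out = T_in − ΔT = 127 − 104.6 = 22.4 °C

T_out = 22.4 °C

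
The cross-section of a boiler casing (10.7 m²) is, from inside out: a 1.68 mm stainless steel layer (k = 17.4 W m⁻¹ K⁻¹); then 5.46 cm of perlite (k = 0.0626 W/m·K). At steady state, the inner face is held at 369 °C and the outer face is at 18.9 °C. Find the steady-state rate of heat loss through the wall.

Resistance network (inner→outer):
  R_stainless steel = L/(kA) = 0.00168/(17.4·10.7) = 9.024×10^-6 K/W
  R_perlite = L/(kA) = 0.0546/(0.0626·10.7) = 0.08151 K/W
ΣR = 9.024×10^-6 + 0.08151 = 0.08152 K/W
Q = ΔT/ΣR = (369 °C − 18.9 °C)/0.08152 = 4290 W

Q = 4.29 kW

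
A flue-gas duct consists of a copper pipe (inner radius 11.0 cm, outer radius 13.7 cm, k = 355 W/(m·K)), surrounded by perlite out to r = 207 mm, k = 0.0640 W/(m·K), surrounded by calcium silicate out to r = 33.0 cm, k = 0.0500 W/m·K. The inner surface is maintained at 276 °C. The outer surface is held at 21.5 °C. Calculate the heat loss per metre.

Q' = 101 W/m

Resistance network (inner→outer):
  R'_copper = ln(0.137/0.110)/(2πk) = 0.2195/(2π·355) = 9.841×10^-5 m·K/W
  R'_perlite = ln(0.207/0.137)/(2πk) = 0.4127/(2π·0.0640) = 1.026 m·K/W
  R'_calcium silicate = ln(0.330/0.207)/(2πk) = 0.4664/(2π·0.0500) = 1.485 m·K/W
ΣR = 9.841×10^-5 + 1.026 + 1.485 = 2.511 m·K/W
Q' = ΔT/ΣR = (276 °C − 21.5 °C)/2.511 = 101 W/m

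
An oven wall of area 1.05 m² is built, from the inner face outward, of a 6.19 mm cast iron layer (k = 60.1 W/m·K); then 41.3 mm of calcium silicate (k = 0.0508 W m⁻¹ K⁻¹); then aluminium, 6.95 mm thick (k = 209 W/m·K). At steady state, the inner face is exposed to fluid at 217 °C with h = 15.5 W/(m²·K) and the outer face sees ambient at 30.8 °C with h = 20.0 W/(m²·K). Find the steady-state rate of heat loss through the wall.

Q = 211 W

Series thermal resistances, inner to outer:
  R_conv,in = 1/(hA) = 1/(15.5·1.05) = 0.06144 K/W
  R_cast iron = L/(kA) = 0.00619/(60.1·1.05) = 9.809×10^-5 K/W
  R_calcium silicate = L/(kA) = 0.0413/(0.0508·1.05) = 0.7743 K/W
  R_aluminium = L/(kA) = 0.00695/(209·1.05) = 3.167×10^-5 K/W
  R_conv,out = 1/(hA) = 1/(20.0·1.05) = 0.04762 K/W
ΣR = 0.06144 + 9.809×10^-5 + 0.7743 + 3.167×10^-5 + 0.04762 = 0.8835 K/W
Q = ΔT/ΣR = (217 °C − 30.8 °C)/0.8835 = 211 W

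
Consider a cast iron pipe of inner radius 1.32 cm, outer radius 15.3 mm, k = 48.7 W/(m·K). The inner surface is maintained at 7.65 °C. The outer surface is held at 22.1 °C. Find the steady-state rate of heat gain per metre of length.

Q' = 29900 W/m

Q' = 2πk·ΔT/ln(r₂/r₁) = 2π × 48.7 × 14.45 / ln(0.0153/0.0132) = 29900 W/m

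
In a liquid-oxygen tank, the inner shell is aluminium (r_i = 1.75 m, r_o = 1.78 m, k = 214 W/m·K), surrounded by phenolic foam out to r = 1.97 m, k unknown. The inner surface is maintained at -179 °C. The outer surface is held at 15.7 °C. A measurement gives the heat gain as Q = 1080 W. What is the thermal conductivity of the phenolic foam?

k = 0.0239 W/m·K

ΣR = ΔT/Q = |-179 − 15.7|/1080 = 0.1803 K/W
Known resistances:
  R_aluminium = (1/1.75 − 1/1.78)/(4πk) = 0.009631/(4π·214) = 3.581×10^-6 K/W
R_phenolic foam = ΣR − ΣR_known = 0.1803 − 3.581×10^-6 = 0.1803 K/W
(1/r₁−1/r₂)/(4πk) = 0.1803 ⇒ k = 0.05418/(4π·0.1803) = 0.0239 W/m·K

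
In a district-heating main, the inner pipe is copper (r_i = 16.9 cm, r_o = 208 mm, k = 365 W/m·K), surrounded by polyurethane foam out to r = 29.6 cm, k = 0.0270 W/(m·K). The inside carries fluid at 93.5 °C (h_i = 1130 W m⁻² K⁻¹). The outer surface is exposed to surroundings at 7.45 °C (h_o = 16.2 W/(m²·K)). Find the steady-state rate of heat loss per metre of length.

Resistance network (inner→outer):
  R'_conv,in = 1/(2πr h) = 1/(2π·0.169·1130) = 8.334×10^-4 m·K/W
  R'_copper = ln(0.208/0.169)/(2πk) = 0.2076/(2π·365) = 9.054×10^-5 m·K/W
  R'_polyurethane foam = ln(0.296/0.208)/(2πk) = 0.3528/(2π·0.0270) = 2.080 m·K/W
  R'_conv,out = 1/(2πr h) = 1/(2π·0.296·16.2) = 0.03319 m·K/W
ΣR = 8.334×10^-4 + 9.054×10^-5 + 2.080 + 0.03319 = 2.114 m·K/W
Q' = ΔT/ΣR = (93.5 °C − 7.45 °C)/2.114 = 40.7 W/m

Q' = 40.7 W/m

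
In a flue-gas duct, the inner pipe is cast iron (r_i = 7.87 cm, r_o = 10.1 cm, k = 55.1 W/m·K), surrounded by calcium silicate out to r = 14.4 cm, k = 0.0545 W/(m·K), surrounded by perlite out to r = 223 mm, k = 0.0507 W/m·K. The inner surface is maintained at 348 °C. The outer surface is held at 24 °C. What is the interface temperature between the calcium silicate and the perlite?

T = 209 °C

Resistance network (inner→outer):
  R'_cast iron = ln(0.101/0.0787)/(2πk) = 0.2495/(2π·55.1) = 7.206×10^-4 m·K/W
  R'_calcium silicate = ln(0.144/0.101)/(2πk) = 0.3547/(2π·0.0545) = 1.036 m·K/W
  R'_perlite = ln(0.223/0.144)/(2πk) = 0.4374/(2π·0.0507) = 1.373 m·K/W
ΣR = 7.206×10^-4 + 1.036 + 1.373 = 2.410 m·K/W
Q' = ΔT/ΣR = (348 °C − 24 °C)/2.410 = 134.4 W/m
From the inner boundary to the calcium silicate/perlite interface, ΣR_partial = 1.037 m·K/W.
T_interface = T_in − Q'·ΣR_partial = 348 °C − (134.4)(1.037) = 209 °C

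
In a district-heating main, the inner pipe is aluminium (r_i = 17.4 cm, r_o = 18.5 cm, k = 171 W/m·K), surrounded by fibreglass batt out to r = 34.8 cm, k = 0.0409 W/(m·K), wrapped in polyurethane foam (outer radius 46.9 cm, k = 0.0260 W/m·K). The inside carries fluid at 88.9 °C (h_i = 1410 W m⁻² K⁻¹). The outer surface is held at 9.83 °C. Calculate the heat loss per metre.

Treat each layer as a resistance in series:
  R'_conv,in = 1/(2πr h) = 1/(2π·0.174·1410) = 6.487×10^-4 m·K/W
  R'_aluminium = ln(0.185/0.174)/(2πk) = 0.06130/(2π·171) = 5.705×10^-5 m·K/W
  R'_fibreglass batt = ln(0.348/0.185)/(2πk) = 0.6318/(2π·0.0409) = 2.459 m·K/W
  R'_polyurethane foam = ln(0.469/0.348)/(2πk) = 0.2984/(2π·0.0260) = 1.827 m·K/W
ΣR = 6.487×10^-4 + 5.705×10^-5 + 2.459 + 1.827 = 4.287 m·K/W
Q' = ΔT/ΣR = (88.9 °C − 9.83 °C)/4.287 = 18.4 W/m

Q' = 18.4 W/m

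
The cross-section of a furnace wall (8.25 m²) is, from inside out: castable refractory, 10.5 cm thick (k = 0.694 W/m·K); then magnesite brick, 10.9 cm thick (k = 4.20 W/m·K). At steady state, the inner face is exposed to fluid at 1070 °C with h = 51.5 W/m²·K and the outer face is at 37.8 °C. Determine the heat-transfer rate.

Resistance network (inner→outer):
  R_conv,in = 1/(hA) = 1/(51.5·8.25) = 0.002354 K/W
  R_castable refractory = L/(kA) = 0.105/(0.694·8.25) = 0.01834 K/W
  R_magnesite brick = L/(kA) = 0.109/(4.20·8.25) = 0.003146 K/W
ΣR = 0.002354 + 0.01834 + 0.003146 = 0.02384 K/W
Q = ΔT/ΣR = (1070 °C − 37.8 °C)/0.02384 = 43300 W

Q = 43.3 kW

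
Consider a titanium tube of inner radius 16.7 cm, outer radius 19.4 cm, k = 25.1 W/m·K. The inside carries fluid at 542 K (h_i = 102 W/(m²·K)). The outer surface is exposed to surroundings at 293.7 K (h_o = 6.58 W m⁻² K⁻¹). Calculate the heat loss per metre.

Series thermal resistances, inner to outer:
  R'_conv,in = 1/(2πr h) = 1/(2π·0.167·102) = 0.009343 m·K/W
  R'_titanium = ln(0.194/0.167)/(2πk) = 0.1499/(2π·25.1) = 9.503×10^-4 m·K/W
  R'_conv,out = 1/(2πr h) = 1/(2π·0.194·6.58) = 0.1247 m·K/W
ΣR = 0.009343 + 9.503×10^-4 + 0.1247 = 0.1350 m·K/W
Q' = ΔT/ΣR = (542 K − 293.7 K)/0.1350 = 1840 W/m

Q' = 1840 W/m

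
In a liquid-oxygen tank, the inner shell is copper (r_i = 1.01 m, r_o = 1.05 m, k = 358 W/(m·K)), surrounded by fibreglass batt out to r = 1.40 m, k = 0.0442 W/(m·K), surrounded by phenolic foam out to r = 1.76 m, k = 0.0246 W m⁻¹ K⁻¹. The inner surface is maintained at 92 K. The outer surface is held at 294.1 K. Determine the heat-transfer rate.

Treat each layer as a resistance in series:
  R_copper = (1/1.01 − 1/1.05)/(4πk) = 0.03772/(4π·358) = 8.384×10^-6 K/W
  R_fibreglass batt = (1/1.05 − 1/1.40)/(4πk) = 0.2381/(4π·0.0442) = 0.4287 K/W
  R_phenolic foam = (1/1.40 − 1/1.76)/(4πk) = 0.1461/(4π·0.0246) = 0.4726 K/W
ΣR = 8.384×10^-6 + 0.4287 + 0.4726 = 0.9013 K/W
Q = ΔT/ΣR = (92 K − 294.1 K)/0.9013 = -224 W
(Negative Q ⇒ heat flows inward; heat gain = 224 W.)

Q = 224 W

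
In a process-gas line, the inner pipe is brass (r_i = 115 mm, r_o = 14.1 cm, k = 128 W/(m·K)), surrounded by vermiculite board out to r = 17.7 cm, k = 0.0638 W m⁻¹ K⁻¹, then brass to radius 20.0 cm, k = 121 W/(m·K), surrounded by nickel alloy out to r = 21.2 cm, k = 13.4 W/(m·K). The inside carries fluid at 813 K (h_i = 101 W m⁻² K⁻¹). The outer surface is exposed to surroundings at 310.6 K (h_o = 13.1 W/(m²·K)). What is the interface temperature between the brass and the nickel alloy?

T = 356.2 K

Resistance network (inner→outer):
  R'_conv,in = 1/(2πr h) = 1/(2π·0.115·101) = 0.01370 m·K/W
  R'_brass = ln(0.141/0.115)/(2πk) = 0.2038/(2π·128) = 2.534×10^-4 m·K/W
  R'_vermiculite board = ln(0.177/0.141)/(2πk) = 0.2274/(2π·0.0638) = 0.5672 m·K/W
  R'_brass = ln(0.200/0.177)/(2πk) = 0.1222/(2π·121) = 1.607×10^-4 m·K/W
  R'_nickel alloy = ln(0.212/0.200)/(2πk) = 0.05827/(2π·13.4) = 6.921×10^-4 m·K/W
  R'_conv,out = 1/(2πr h) = 1/(2π·0.212·13.1) = 0.05731 m·K/W
ΣR = 0.01370 + 2.534×10^-4 + 0.5672 + 1.607×10^-4 + 6.921×10^-4 + 0.05731 = 0.6393 m·K/W
Q' = ΔT/ΣR = (813 K − 310.6 K)/0.6393 = 785.9 W/m
From the inner boundary to the brass/nickel alloy interface, ΣR_partial = 0.5813 m·K/W.
T_interface = T_in − Q'·ΣR_partial = 813 K − (785.9)(0.5813) = 356.2 K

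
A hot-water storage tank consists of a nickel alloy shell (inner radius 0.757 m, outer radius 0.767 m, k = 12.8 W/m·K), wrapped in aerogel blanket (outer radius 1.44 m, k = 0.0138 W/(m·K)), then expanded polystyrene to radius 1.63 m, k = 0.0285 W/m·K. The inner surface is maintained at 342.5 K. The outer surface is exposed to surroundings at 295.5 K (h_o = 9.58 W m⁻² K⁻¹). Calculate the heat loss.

Q = 12.6 W

Series thermal resistances, inner to outer:
  R_nickel alloy = (1/0.757 − 1/0.767)/(4πk) = 0.01722/(4π·12.8) = 1.071×10^-4 K/W
  R_aerogel blanket = (1/0.767 − 1/1.44)/(4πk) = 0.6093/(4π·0.0138) = 3.514 K/W
  R_expanded polystyrene = (1/1.44 − 1/1.63)/(4πk) = 0.08095/(4π·0.0285) = 0.2260 K/W
  R_conv,out = 1/(4πr²h) = 1/(4π·1.63²·9.58) = 0.003126 K/W
ΣR = 1.071×10^-4 + 3.514 + 0.2260 + 0.003126 = 3.743 K/W
Q = ΔT/ΣR = (342.5 K − 295.5 K)/3.743 = 12.6 W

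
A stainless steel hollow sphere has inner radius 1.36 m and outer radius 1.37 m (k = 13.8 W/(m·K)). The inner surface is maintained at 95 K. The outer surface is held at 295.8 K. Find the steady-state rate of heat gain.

Q = 4πk·ΔT/(1/r₁ − 1/r₂) = 4π × 13.8 × 200.8 / (1/1.36 − 1/1.37) = 6.49×10^6 W

Q = 6.49×10^6 W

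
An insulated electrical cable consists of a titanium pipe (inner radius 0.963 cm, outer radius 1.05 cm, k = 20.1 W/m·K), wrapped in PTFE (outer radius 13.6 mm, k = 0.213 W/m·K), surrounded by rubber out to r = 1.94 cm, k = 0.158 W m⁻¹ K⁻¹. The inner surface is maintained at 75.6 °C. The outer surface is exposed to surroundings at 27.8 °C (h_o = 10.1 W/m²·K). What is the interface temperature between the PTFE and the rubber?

Treat each layer as a resistance in series:
  R'_titanium = ln(0.0105/0.00963)/(2πk) = 0.08649/(2π·20.1) = 6.849×10^-4 m·K/W
  R'_PTFE = ln(0.0136/0.0105)/(2πk) = 0.2587/(2π·0.213) = 0.1933 m·K/W
  R'_rubber = ln(0.0194/0.0136)/(2πk) = 0.3552/(2π·0.158) = 0.3578 m·K/W
  R'_conv,out = 1/(2πr h) = 1/(2π·0.0194·10.1) = 0.8123 m·K/W
ΣR = 6.849×10^-4 + 0.1933 + 0.3578 + 0.8123 = 1.364 m·K/W
Q' = ΔT/ΣR = (75.6 °C − 27.8 °C)/1.364 = 35.04 W/m
From the inner boundary to the PTFE/rubber interface, ΣR_partial = 0.1940 m·K/W.
T_interface = T_in − Q'·ΣR_partial = 75.6 °C − (35.04)(0.1940) = 68.8 °C

T = 68.8 °C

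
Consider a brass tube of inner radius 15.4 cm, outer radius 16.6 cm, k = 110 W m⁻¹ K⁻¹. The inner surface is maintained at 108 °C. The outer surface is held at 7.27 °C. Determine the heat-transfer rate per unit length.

Q' = 2πk·ΔT/ln(r₂/r₁) = 2π × 110 × 100.73 / ln(0.166/0.154) = 9.28×10^5 W/m

Q' = 9.28×10^5 W/m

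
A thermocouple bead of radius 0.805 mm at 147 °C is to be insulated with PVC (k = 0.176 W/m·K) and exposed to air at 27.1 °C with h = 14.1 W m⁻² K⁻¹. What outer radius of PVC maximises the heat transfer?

For a sphere, r_cr = 2k_ins/h = 2·0.176/14.1 = 0.0250 m = 2.50 cm

r_cr = 2.50 cm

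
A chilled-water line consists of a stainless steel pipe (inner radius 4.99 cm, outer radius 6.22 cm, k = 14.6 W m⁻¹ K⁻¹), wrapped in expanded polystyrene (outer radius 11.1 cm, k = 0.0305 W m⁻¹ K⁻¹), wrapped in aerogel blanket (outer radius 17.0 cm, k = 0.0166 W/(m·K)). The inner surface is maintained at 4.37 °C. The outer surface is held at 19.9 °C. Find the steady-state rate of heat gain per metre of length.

Q' = 2.18 W/m

Series thermal resistances, inner to outer:
  R'_stainless steel = ln(0.0622/0.0499)/(2πk) = 0.2203/(2π·14.6) = 0.002402 m·K/W
  R'_expanded polystyrene = ln(0.111/0.0622)/(2πk) = 0.5792/(2π·0.0305) = 3.022 m·K/W
  R'_aerogel blanket = ln(0.170/0.111)/(2πk) = 0.4263/(2π·0.0166) = 4.087 m·K/W
ΣR = 0.002402 + 3.022 + 4.087 = 7.111 m·K/W
Q' = ΔT/ΣR = (4.37 °C − 19.9 °C)/7.111 = -2.18 W/m
(Negative Q' ⇒ heat flows inward; heat gain = 2.18 W/m.)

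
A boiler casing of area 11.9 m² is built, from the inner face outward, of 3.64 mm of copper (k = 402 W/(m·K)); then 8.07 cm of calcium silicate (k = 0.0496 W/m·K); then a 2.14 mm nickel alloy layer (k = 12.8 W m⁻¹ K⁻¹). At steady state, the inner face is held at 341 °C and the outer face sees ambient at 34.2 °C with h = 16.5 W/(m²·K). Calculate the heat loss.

Resistance network (inner→outer):
  R_copper = L/(kA) = 0.00364/(402·11.9) = 7.609×10^-7 K/W
  R_calcium silicate = L/(kA) = 0.0807/(0.0496·11.9) = 0.1367 K/W
  R_nickel alloy = L/(kA) = 0.00214/(12.8·11.9) = 1.405×10^-5 K/W
  R_conv,out = 1/(hA) = 1/(16.5·11.9) = 0.005093 K/W
ΣR = 7.609×10^-7 + 0.1367 + 1.405×10^-5 + 0.005093 = 0.1418 K/W
Q = ΔT/ΣR = (341 °C − 34.2 °C)/0.1418 = 2160 W

Q = 2160 W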